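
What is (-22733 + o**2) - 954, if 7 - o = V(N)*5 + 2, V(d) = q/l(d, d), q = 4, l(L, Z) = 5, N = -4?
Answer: -23686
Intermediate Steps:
V(d) = 4/5
o = 1 (o = 7 - ((4/5)*5 + 2) = 7 - (4 + 2) = 7 - 1*6 = 7 - 6 = 1)
(-22733 + o**2) - 954 = (-22733 + 1**2) - 954 = (-22733 + 1) - 954 = -22732 - 954 = -23686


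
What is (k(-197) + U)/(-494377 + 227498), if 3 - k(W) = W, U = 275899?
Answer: -276099/266879 ≈ -1.0345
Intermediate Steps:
k(W) = 3 - W
(k(-197) + U)/(-494377 + 227498) = ((3 - 1*(-197)) + 275899)/(-494377 + 227498) = ((3 + 197) + 275899)/(-266879) = (200 + 275899)*(-1/266879) = 276099*(-1/266879) = -276099/266879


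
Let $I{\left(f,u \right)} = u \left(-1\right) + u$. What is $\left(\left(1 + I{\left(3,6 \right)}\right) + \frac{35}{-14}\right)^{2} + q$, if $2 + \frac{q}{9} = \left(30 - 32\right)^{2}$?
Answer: $\frac{81}{4} \approx 20.25$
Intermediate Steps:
$I{\left(f,u \right)} = 0$ ($I{\left(f,u \right)} = - u + u = 0$)
$q = 18$ ($q = -18 + 9 \left(30 - 32\right)^{2} = -18 + 9 \left(-2\right)^{2} = -18 + 9 \cdot 4 = -18 + 36 = 18$)
$\left(\left(1 + I{\left(3,6 \right)}\right) + \frac{35}{-14}\right)^{2} + q = \left(\left(1 + 0\right) + \frac{35}{-14}\right)^{2} + 18 = \left(1 + 35 \left(- \frac{1}{14}\right)\right)^{2} + 18 = \left(1 - \frac{5}{2}\right)^{2} + 18 = \left(- \frac{3}{2}\right)^{2} + 18 = \frac{9}{4} + 18 = \frac{81}{4}$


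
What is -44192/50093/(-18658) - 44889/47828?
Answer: -20976362804245/22350866029316 ≈ -0.93850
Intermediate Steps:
-44192/50093/(-18658) - 44889/47828 = -44192*1/50093*(-1/18658) - 44889*1/47828 = -44192/50093*(-1/18658) - 44889/47828 = 22096/467317597 - 44889/47828 = -20976362804245/22350866029316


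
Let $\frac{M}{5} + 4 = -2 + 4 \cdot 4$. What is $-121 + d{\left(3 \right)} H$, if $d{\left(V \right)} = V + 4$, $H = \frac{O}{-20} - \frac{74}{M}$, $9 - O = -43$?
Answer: $- \frac{3739}{25} \approx -149.56$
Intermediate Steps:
$O = 52$ ($O = 9 - -43 = 9 + 43 = 52$)
$M = 50$ ($M = -20 + 5 \left(-2 + 4 \cdot 4\right) = -20 + 5 \left(-2 + 16\right) = -20 + 5 \cdot 14 = -20 + 70 = 50$)
$H = - \frac{102}{25}$ ($H = \frac{52}{-20} - \frac{74}{50} = 52 \left(- \frac{1}{20}\right) - \frac{37}{25} = - \frac{13}{5} - \frac{37}{25} = - \frac{102}{25} \approx -4.08$)
$d{\left(V \right)} = 4 + V$
$-121 + d{\left(3 \right)} H = -121 + \left(4 + 3\right) \left(- \frac{102}{25}\right) = -121 + 7 \left(- \frac{102}{25}\right) = -121 - \frac{714}{25} = - \frac{3739}{25}$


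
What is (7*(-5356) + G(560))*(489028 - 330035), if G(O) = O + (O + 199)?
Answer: -5751253789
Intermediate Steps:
G(O) = 199 + 2*O (G(O) = O + (199 + O) = 199 + 2*O)
(7*(-5356) + G(560))*(489028 - 330035) = (7*(-5356) + (199 + 2*560))*(489028 - 330035) = (-37492 + (199 + 1120))*158993 = (-37492 + 1319)*158993 = -36173*158993 = -5751253789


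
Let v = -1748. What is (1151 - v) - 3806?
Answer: -907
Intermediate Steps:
(1151 - v) - 3806 = (1151 - 1*(-1748)) - 3806 = (1151 + 1748) - 3806 = 2899 - 3806 = -907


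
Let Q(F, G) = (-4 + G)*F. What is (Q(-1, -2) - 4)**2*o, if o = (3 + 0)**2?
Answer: 36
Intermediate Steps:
Q(F, G) = F*(-4 + G)
o = 9 (o = 3**2 = 9)
(Q(-1, -2) - 4)**2*o = (-(-4 - 2) - 4)**2*9 = (-1*(-6) - 4)**2*9 = (6 - 4)**2*9 = 2**2*9 = 4*9 = 36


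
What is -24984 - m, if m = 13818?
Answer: -38802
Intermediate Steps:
-24984 - m = -24984 - 1*13818 = -24984 - 13818 = -38802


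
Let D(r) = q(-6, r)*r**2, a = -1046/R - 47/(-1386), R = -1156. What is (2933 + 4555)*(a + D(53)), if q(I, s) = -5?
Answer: -2340168441728/22253 ≈ -1.0516e+8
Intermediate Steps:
a = 188011/200277 (a = -1046/(-1156) - 47/(-1386) = -1046*(-1/1156) - 47*(-1/1386) = 523/578 + 47/1386 = 188011/200277 ≈ 0.93876)
D(r) = -5*r**2
(2933 + 4555)*(a + D(53)) = (2933 + 4555)*(188011/200277 - 5*53**2) = 7488*(188011/200277 - 5*2809) = 7488*(188011/200277 - 14045) = 7488*(-2812702454/200277) = -2340168441728/22253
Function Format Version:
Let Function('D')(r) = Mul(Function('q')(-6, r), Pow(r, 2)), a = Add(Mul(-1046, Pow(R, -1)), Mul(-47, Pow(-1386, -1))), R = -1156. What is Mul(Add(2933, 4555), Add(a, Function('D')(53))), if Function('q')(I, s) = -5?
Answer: Rational(-2340168441728, 22253) ≈ -1.0516e+8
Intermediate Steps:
a = Rational(188011, 200277) (a = Add(Mul(-1046, Pow(-1156, -1)), Mul(-47, Pow(-1386, -1))) = Add(Mul(-1046, Rational(-1, 1156)), Mul(-47, Rational(-1, 1386))) = Add(Rational(523, 578), Rational(47, 1386)) = Rational(188011, 200277) ≈ 0.93876)
Function('D')(r) = Mul(-5, Pow(r, 2))
Mul(Add(2933, 4555), Add(a, Function('D')(53))) = Mul(Add(2933, 4555), Add(Rational(188011, 200277), Mul(-5, Pow(53, 2)))) = Mul(7488, Add(Rational(188011, 200277), Mul(-5, 2809))) = Mul(7488, Add(Rational(188011, 200277), -14045)) = Mul(7488, Rational(-2812702454, 200277)) = Rational(-2340168441728, 22253)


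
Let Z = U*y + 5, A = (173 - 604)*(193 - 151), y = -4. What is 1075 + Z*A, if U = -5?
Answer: -451475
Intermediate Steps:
A = -18102 (A = -431*42 = -18102)
Z = 25 (Z = -5*(-4) + 5 = 20 + 5 = 25)
1075 + Z*A = 1075 + 25*(-18102) = 1075 - 452550 = -451475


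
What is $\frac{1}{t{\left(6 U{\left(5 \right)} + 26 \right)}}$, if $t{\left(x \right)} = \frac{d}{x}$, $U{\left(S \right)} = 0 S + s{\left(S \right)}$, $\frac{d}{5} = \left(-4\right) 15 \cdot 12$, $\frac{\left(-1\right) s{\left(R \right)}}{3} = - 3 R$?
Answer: $- \frac{37}{450} \approx -0.082222$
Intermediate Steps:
$s{\left(R \right)} = 9 R$ ($s{\left(R \right)} = - 3 \left(- 3 R\right) = 9 R$)
$d = -3600$ ($d = 5 \left(-4\right) 15 \cdot 12 = 5 \left(\left(-60\right) 12\right) = 5 \left(-720\right) = -3600$)
$U{\left(S \right)} = 9 S$ ($U{\left(S \right)} = 0 S + 9 S = 0 + 9 S = 9 S$)
$t{\left(x \right)} = - \frac{3600}{x}$
$\frac{1}{t{\left(6 U{\left(5 \right)} + 26 \right)}} = \frac{1}{\left(-3600\right) \frac{1}{6 \cdot 9 \cdot 5 + 26}} = \frac{1}{\left(-3600\right) \frac{1}{6 \cdot 45 + 26}} = \frac{1}{\left(-3600\right) \frac{1}{270 + 26}} = \frac{1}{\left(-3600\right) \frac{1}{296}} = \frac{1}{- \frac{450}{37}} = - \frac{37}{450}$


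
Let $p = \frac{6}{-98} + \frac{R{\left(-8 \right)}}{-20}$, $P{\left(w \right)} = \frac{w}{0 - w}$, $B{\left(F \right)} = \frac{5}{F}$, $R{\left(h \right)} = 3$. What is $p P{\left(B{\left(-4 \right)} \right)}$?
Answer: $\frac{207}{980} \approx 0.21122$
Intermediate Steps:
$P{\left(w \right)} = -1$ ($P{\left(w \right)} = \frac{w}{\left(-1\right) w} = w \left(- \frac{1}{w}\right) = -1$)
$p = - \frac{207}{980}$ ($p = \frac{6}{-98} + \frac{3}{-20} = 6 \left(- \frac{1}{98}\right) + 3 \left(- \frac{1}{20}\right) = - \frac{3}{49} - \frac{3}{20} = - \frac{207}{980} \approx -0.21122$)
$p P{\left(B{\left(-4 \right)} \right)} = \left(- \frac{207}{980}\right) \left(-1\right) = \frac{207}{980}$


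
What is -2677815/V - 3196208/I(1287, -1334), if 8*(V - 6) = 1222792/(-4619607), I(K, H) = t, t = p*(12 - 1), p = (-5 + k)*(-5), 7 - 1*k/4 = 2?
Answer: -10117520846026681/22740954225 ≈ -4.4490e+5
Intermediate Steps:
k = 20 (k = 28 - 4*2 = 28 - 8 = 20)
p = -75 (p = (-5 + 20)*(-5) = 15*(-5) = -75)
t = -825 (t = -75*(12 - 1) = -75*11 = -825)
I(K, H) = -825
V = 27564793/4619607 (V = 6 + (1222792/(-4619607))/8 = 6 + (1222792*(-1/4619607))/8 = 6 + (⅛)*(-1222792/4619607) = 6 - 152849/4619607 = 27564793/4619607 ≈ 5.9669)
-2677815/V - 3196208/I(1287, -1334) = -2677815/27564793/4619607 - 3196208/(-825) = -2677815*4619607/27564793 - 3196208*(-1/825) = -12370452918705/27564793 + 3196208/825 = -10117520846026681/22740954225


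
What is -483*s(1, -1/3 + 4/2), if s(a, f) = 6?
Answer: -2898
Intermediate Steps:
-483*s(1, -1/3 + 4/2) = -483*6 = -2898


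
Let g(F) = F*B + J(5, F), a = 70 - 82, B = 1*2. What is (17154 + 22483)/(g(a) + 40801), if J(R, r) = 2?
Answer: 39637/40779 ≈ 0.97200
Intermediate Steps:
B = 2
a = -12
g(F) = 2 + 2*F (g(F) = F*2 + 2 = 2*F + 2 = 2 + 2*F)
(17154 + 22483)/(g(a) + 40801) = (17154 + 22483)/((2 + 2*(-12)) + 40801) = 39637/((2 - 24) + 40801) = 39637/(-22 + 40801) = 39637/40779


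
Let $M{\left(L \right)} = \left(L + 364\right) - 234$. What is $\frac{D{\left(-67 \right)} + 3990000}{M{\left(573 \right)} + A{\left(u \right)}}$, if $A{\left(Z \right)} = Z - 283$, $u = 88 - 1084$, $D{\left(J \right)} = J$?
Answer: $- \frac{3989933}{576} \approx -6927.0$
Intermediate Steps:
$u = -996$
$M{\left(L \right)} = 130 + L$ ($M{\left(L \right)} = \left(364 + L\right) - 234 = 130 + L$)
$A{\left(Z \right)} = -283 + Z$
$\frac{D{\left(-67 \right)} + 3990000}{M{\left(573 \right)} + A{\left(u \right)}} = \frac{-67 + 3990000}{\left(130 + 573\right) - 1279} = \frac{3989933}{703 - 1279} = \frac{3989933}{-576} = 3989933 \left(- \frac{1}{576}\right) = - \frac{3989933}{576}$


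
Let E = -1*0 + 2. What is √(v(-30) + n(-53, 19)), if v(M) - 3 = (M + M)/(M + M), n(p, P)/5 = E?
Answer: √14 ≈ 3.7417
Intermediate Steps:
E = 2 (E = 0 + 2 = 2)
n(p, P) = 10 (n(p, P) = 5*2 = 10)
v(M) = 4 (v(M) = 3 + (M + M)/(M + M) = 3 + (2*M)/((2*M)) = 3 + (2*M)*(1/(2*M)) = 3 + 1 = 4)
√(v(-30) + n(-53, 19)) = √(4 + 10) = √14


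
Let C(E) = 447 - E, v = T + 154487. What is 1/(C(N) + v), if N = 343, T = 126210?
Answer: 1/280801 ≈ 3.5612e-6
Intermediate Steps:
v = 280697 (v = 126210 + 154487 = 280697)
1/(C(N) + v) = 1/((447 - 1*343) + 280697) = 1/((447 - 343) + 280697) = 1/(104 + 280697) = 1/280801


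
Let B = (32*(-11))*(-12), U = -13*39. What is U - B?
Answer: -4731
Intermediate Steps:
U = -507
B = 4224 (B = -352*(-12) = 4224)
U - B = -507 - 1*4224 = -507 - 4224 = -4731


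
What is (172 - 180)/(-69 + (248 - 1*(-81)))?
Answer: -2/65 ≈ -0.030769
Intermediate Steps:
(172 - 180)/(-69 + (248 - 1*(-81))) = -8/(-69 + (248 + 81)) = -8/(-69 + 329) = -8/260 = -8*1/260 = -2/65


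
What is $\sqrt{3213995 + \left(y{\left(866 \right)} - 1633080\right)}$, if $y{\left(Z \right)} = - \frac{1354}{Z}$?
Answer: $\frac{3 \sqrt{32933764366}}{433} \approx 1257.3$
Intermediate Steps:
$\sqrt{3213995 + \left(y{\left(866 \right)} - 1633080\right)} = \sqrt{3213995 - \left(1633080 + \frac{1354}{866}\right)} = \sqrt{3213995 - \frac{707124317}{433}} = \sqrt{\frac{684535518}{433}} = \frac{3 \sqrt{32933764366}}{433}$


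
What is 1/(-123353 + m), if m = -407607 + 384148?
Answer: -1/146812 ≈ -6.8114e-6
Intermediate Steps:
m = -23459
1/(-123353 + m) = 1/(-123353 - 23459) = 1/(-146812) = -1/146812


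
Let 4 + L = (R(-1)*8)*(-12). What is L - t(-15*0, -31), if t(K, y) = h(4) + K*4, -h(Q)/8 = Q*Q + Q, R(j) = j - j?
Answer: 156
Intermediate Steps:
R(j) = 0
h(Q) = -8*Q - 8*Q² (h(Q) = -8*(Q*Q + Q) = -8*(Q² + Q) = -8*(Q + Q²) = -8*Q - 8*Q²)
t(K, y) = -160 + 4*K (t(K, y) = -8*4*(1 + 4) + K*4 = -8*4*5 + 4*K = -160 + 4*K)
L = -4 (L = -4 + (0*8)*(-12) = -4 + 0*(-12) = -4 + 0 = -4)
L - t(-15*0, -31) = -4 - (-160 + 4*(-15*0)) = -4 - (-160 + 4*0) = -4 - (-160 + 0) = -4 - 1*(-160) = -4 + 160 = 156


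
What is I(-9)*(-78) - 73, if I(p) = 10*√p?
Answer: -73 - 2340*I ≈ -73.0 - 2340.0*I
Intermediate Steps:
I(-9)*(-78) - 73 = (10*√(-9))*(-78) - 73 = (10*(3*I))*(-78) - 73 = (30*I)*(-78) - 73 = -2340*I - 73 = -73 - 2340*I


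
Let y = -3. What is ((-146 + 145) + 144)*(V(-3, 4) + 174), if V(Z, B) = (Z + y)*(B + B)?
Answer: 18018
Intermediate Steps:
V(Z, B) = 2*B*(-3 + Z) (V(Z, B) = (Z - 3)*(B + B) = (-3 + Z)*(2*B) = 2*B*(-3 + Z))
((-146 + 145) + 144)*(V(-3, 4) + 174) = ((-146 + 145) + 144)*(2*4*(-3 - 3) + 174) = (-1 + 144)*(2*4*(-6) + 174) = 143*(-48 + 174) = 143*126 = 18018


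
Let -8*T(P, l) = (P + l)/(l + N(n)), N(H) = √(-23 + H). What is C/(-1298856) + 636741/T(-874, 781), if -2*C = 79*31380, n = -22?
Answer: 287072998465991/6710756 + 5093928*I*√5/31 ≈ 4.2778e+7 + 3.6743e+5*I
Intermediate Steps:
C = -1239510 (C = -79*31380/2 = -½*2479020 = -1239510)
T(P, l) = -(P + l)/(8*(l + 3*I*√5)) (T(P, l) = -(P + l)/(8*(l + √(-23 - 22))) = -(P + l)/(8*(l + √(-45))) = -(P + l)/(8*(l + 3*I*√5)))
C/(-1298856) + 636741/T(-874, 781) = -1239510/(-1298856) + 636741/(((-1*(-874) - 1*781)/(8*(781 + 3*I*√5)))) = -1239510*(-1/1298856) + 636741/(((874 - 781)/(8*(781 + 3*I*√5)))) = 206585/216476 + 636741/(((⅛)*93/(781 + 3*I*√5))) = 206585/216476 + 636741/((93/(8*(781 + 3*I*√5)))) = 206585/216476 + 636741*(6248/93 + 8*I*√5/31) = 206585/216476 + (1326119256/31 + 5093928*I*√5/31) = 287072998465991/6710756 + 5093928*I*√5/31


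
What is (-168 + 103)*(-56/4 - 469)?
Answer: 31395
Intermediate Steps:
(-168 + 103)*(-56/4 - 469) = -65*(-56*1/4 - 469) = -65*(-14 - 469) = -65*(-483) = 31395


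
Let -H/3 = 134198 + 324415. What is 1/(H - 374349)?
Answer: -1/1750188 ≈ -5.7137e-7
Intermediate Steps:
H = -1375839 (H = -3*(134198 + 324415) = -3*458613 = -1375839)
1/(H - 374349) = 1/(-1375839 - 374349) = 1/(-1750188) = -1/1750188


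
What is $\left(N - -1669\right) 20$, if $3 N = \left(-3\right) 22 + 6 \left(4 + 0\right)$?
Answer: $33100$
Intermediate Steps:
$N = -14$ ($N = \frac{\left(-3\right) 22 + 6 \left(4 + 0\right)}{3} = \frac{-66 + 6 \cdot 4}{3} = \frac{-66 + 24}{3} = \frac{1}{3} \left(-42\right) = -14$)
$\left(N - -1669\right) 20 = \left(-14 - -1669\right) 20 = \left(-14 + 1669\right) 20 = 1655 \cdot 20 = 33100$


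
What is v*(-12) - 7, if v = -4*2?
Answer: 89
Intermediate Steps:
v = -8
v*(-12) - 7 = -8*(-12) - 7 = 96 - 7 = 89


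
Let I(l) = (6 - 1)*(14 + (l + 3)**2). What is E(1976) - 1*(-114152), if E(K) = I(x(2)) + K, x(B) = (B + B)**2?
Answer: 118003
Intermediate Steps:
x(B) = 4*B**2 (x(B) = (2*B)**2 = 4*B**2)
I(l) = 70 + 5*(3 + l)**2 (I(l) = 5*(14 + (3 + l)**2) = 70 + 5*(3 + l)**2)
E(K) = 1875 + K (E(K) = (70 + 5*(3 + 4*2**2)**2) + K = (70 + 5*(3 + 4*4)**2) + K = (70 + 5*(3 + 16)**2) + K = (70 + 5*19**2) + K = (70 + 5*361) + K = (70 + 1805) + K = 1875 + K)
E(1976) - 1*(-114152) = (1875 + 1976) - 1*(-114152) = 3851 + 114152 = 118003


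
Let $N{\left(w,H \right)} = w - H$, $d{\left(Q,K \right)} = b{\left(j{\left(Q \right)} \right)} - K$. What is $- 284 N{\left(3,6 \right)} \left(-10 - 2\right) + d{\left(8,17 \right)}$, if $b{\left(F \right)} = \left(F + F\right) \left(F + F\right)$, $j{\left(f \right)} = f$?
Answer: $-9985$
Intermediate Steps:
$b{\left(F \right)} = 4 F^{2}$ ($b{\left(F \right)} = 2 F 2 F = 4 F^{2}$)
$d{\left(Q,K \right)} = - K + 4 Q^{2}$ ($d{\left(Q,K \right)} = 4 Q^{2} - K = - K + 4 Q^{2}$)
$- 284 N{\left(3,6 \right)} \left(-10 - 2\right) + d{\left(8,17 \right)} = - 284 \left(3 - 6\right) \left(-10 - 2\right) + \left(\left(-1\right) 17 + 4 \cdot 8^{2}\right) = - 284 \left(3 - 6\right) \left(-12\right) + \left(-17 + 4 \cdot 64\right) = - 284 \left(\left(-3\right) \left(-12\right)\right) + \left(-17 + 256\right) = \left(-284\right) 36 + 239 = -10224 + 239 = -9985$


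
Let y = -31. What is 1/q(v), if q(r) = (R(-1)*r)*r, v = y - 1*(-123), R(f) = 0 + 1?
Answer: 1/8464 ≈ 0.00011815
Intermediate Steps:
R(f) = 1
v = 92 (v = -31 - 1*(-123) = -31 + 123 = 92)
q(r) = r**2 (q(r) = (1*r)*r = r*r = r**2)
1/q(v) = 1/(92**2) = 1/8464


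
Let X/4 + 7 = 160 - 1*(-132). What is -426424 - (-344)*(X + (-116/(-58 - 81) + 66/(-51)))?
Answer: -81339416/2363 ≈ -34422.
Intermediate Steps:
X = 1140 (X = -28 + 4*(160 - 1*(-132)) = -28 + 4*(160 + 132) = -28 + 4*292 = -28 + 1168 = 1140)
-426424 - (-344)*(X + (-116/(-58 - 81) + 66/(-51))) = -426424 - (-344)*(1140 + (-116/(-58 - 81) + 66/(-51))) = -426424 - (-344)*(1140 + (-116/(-139) + 66*(-1/51))) = -426424 - (-344)*(1140 + (-116*(-1/139) - 22/17)) = -426424 - (-344)*(1140 + (116/139 - 22/17)) = -426424 - (-344)*(1140 - 1086/2363) = -426424 - (-344)*2692734/2363 = -426424 - 1*(-926300496/2363) = -426424 + 926300496/2363 = -81339416/2363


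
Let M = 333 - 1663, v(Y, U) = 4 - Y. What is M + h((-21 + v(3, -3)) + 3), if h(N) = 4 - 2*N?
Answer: -1292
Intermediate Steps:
M = -1330
M + h((-21 + v(3, -3)) + 3) = -1330 + (4 - 2*((-21 + (4 - 1*3)) + 3)) = -1330 + (4 - 2*((-21 + (4 - 3)) + 3)) = -1330 + (4 - 2*((-21 + 1) + 3)) = -1330 + (4 - 2*(-20 + 3)) = -1330 + (4 - 2*(-17)) = -1330 + (4 + 34) = -1330 + 38 = -1292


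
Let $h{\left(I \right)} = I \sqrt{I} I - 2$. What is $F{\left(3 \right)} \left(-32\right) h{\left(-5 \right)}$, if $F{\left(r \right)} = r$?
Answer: $192 - 2400 i \sqrt{5} \approx 192.0 - 5366.6 i$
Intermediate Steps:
$h{\left(I \right)} = -2 + I^{\frac{5}{2}}$ ($h{\left(I \right)} = I^{\frac{3}{2}} I - 2 = I^{\frac{5}{2}} - 2 = -2 + I^{\frac{5}{2}}$)
$F{\left(3 \right)} \left(-32\right) h{\left(-5 \right)} = 3 \left(-32\right) \left(-2 + \left(-5\right)^{\frac{5}{2}}\right) = - 96 \left(-2 + 25 i \sqrt{5}\right) = 192 - 2400 i \sqrt{5}$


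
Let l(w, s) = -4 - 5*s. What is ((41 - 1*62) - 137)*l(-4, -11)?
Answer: -8058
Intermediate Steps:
((41 - 1*62) - 137)*l(-4, -11) = ((41 - 1*62) - 137)*(-4 - 5*(-11)) = ((41 - 62) - 137)*(-4 + 55) = (-21 - 137)*51 = -158*51 = -8058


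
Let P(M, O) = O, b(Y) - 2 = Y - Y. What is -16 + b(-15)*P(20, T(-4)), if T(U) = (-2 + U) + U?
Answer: -36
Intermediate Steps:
b(Y) = 2 (b(Y) = 2 + (Y - Y) = 2 + 0 = 2)
T(U) = -2 + 2*U
-16 + b(-15)*P(20, T(-4)) = -16 + 2*(-2 + 2*(-4)) = -16 + 2*(-2 - 8) = -16 + 2*(-10) = -16 - 20 = -36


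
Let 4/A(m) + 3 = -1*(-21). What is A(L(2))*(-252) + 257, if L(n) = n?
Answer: 201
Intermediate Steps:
A(m) = 2/9 (A(m) = 4/(-3 - 1*(-21)) = 4/(-3 + 21) = 4/18 = 4*(1/18) = 2/9)
A(L(2))*(-252) + 257 = (2/9)*(-252) + 257 = -56 + 257 = 201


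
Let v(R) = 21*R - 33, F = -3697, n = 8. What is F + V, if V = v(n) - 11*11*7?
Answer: -4409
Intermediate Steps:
v(R) = -33 + 21*R
V = -712 (V = (-33 + 21*8) - 11*11*7 = (-33 + 168) - 121*7 = 135 - 847 = -712)
F + V = -3697 - 712 = -4409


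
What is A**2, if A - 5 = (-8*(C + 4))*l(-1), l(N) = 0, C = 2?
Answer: 25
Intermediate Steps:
A = 5 (A = 5 - 8*(2 + 4)*0 = 5 - 8*6*0 = 5 - 2*24*0 = 5 - 48*0 = 5 + 0 = 5)
A**2 = 5**2 = 25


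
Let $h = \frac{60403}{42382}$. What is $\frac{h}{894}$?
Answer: $\frac{60403}{37889508} \approx 0.0015942$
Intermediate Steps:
$h = \frac{60403}{42382}$ ($h = 60403 \cdot \frac{1}{42382} = \frac{60403}{42382} \approx 1.4252$)
$\frac{h}{894} = \frac{60403}{42382 \cdot 894} = \frac{60403}{42382} \cdot \frac{1}{894} = \frac{60403}{37889508}$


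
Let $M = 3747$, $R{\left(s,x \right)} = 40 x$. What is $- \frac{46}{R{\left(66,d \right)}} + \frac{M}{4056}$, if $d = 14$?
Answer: $\frac{9957}{11830} \approx 0.84167$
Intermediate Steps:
$- \frac{46}{R{\left(66,d \right)}} + \frac{M}{4056} = - \frac{46}{40 \cdot 14} + \frac{3747}{4056} = - \frac{46}{560} + 3747 \cdot \frac{1}{4056} = \left(-46\right) \frac{1}{560} + \frac{1249}{1352} = - \frac{23}{280} + \frac{1249}{1352} = \frac{9957}{11830}$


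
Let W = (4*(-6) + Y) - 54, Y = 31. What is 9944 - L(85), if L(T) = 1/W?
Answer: 467369/47 ≈ 9944.0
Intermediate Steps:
W = -47 (W = (4*(-6) + 31) - 54 = (-24 + 31) - 54 = 7 - 54 = -47)
L(T) = -1/47 (L(T) = 1/(-47) = -1/47)
9944 - L(85) = 9944 - 1*(-1/47) = 9944 + 1/47 = 467369/47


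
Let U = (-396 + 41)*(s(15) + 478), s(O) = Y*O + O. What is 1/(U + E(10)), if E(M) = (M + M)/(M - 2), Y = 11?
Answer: -2/467175 ≈ -4.2810e-6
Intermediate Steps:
E(M) = 2*M/(-2 + M) (E(M) = (2*M)/(-2 + M) = 2*M/(-2 + M))
s(O) = 12*O (s(O) = 11*O + O = 12*O)
U = -233590 (U = (-396 + 41)*(12*15 + 478) = -355*(180 + 478) = -355*658 = -233590)
1/(U + E(10)) = 1/(-233590 + 2*10/(-2 + 10)) = 1/(-233590 + 2*10/8) = 1/(-233590 + 2*10*(⅛)) = 1/(-233590 + 5/2) = 1/(-467175/2) = -2/467175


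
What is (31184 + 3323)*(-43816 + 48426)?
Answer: 159077270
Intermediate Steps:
(31184 + 3323)*(-43816 + 48426) = 34507*4610 = 159077270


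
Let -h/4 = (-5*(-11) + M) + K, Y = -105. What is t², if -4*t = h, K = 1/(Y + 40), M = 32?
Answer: 31967716/4225 ≈ 7566.3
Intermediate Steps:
K = -1/65 (K = 1/(-105 + 40) = 1/(-65) = -1/65 ≈ -0.015385)
h = -22616/65 (h = -4*((-5*(-11) + 32) - 1/65) = -4*((55 + 32) - 1/65) = -4*(87 - 1/65) = -4*5654/65 = -22616/65 ≈ -347.94)
t = 5654/65 (t = -¼*(-22616/65) = 5654/65 ≈ 86.985)
t² = (5654/65)² = 31967716/4225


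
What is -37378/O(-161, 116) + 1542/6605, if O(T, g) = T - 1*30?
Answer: 247176212/1261555 ≈ 195.93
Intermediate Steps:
O(T, g) = -30 + T (O(T, g) = T - 30 = -30 + T)
-37378/O(-161, 116) + 1542/6605 = -37378/(-30 - 161) + 1542/6605 = -37378/(-191) + 1542*(1/6605) = -37378*(-1/191) + 1542/6605 = 37378/191 + 1542/6605 = 247176212/1261555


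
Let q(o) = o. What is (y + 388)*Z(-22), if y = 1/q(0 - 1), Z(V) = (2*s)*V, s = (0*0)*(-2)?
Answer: 0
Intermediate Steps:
s = 0 (s = 0*(-2) = 0)
Z(V) = 0 (Z(V) = (2*0)*V = 0*V = 0)
y = -1 (y = 1/(0 - 1) = 1/(-1) = -1)
(y + 388)*Z(-22) = (-1 + 388)*0 = 387*0 = 0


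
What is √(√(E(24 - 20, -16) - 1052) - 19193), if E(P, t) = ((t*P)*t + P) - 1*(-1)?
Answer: √(-19193 + I*√23) ≈ 0.017 + 138.54*I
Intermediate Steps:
E(P, t) = 1 + P + P*t² (E(P, t) = ((P*t)*t + P) + 1 = (P*t² + P) + 1 = (P + P*t²) + 1 = 1 + P + P*t²)
√(√(E(24 - 20, -16) - 1052) - 19193) = √(√((1 + (24 - 20) + (24 - 20)*(-16)²) - 1052) - 19193) = √(√((1 + 4 + 4*256) - 1052) - 19193) = √(√((1 + 4 + 1024) - 1052) - 19193) = √(√(1029 - 1052) - 19193) = √(√(-23) - 19193) = √(I*√23 - 19193) = √(-19193 + I*√23)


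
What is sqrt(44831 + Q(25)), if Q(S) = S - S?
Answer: sqrt(44831) ≈ 211.73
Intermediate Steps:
Q(S) = 0
sqrt(44831 + Q(25)) = sqrt(44831 + 0) = sqrt(44831)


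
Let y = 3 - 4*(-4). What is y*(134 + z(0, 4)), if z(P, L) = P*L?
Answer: 2546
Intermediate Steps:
z(P, L) = L*P
y = 19 (y = 3 + 16 = 19)
y*(134 + z(0, 4)) = 19*(134 + 4*0) = 19*(134 + 0) = 19*134 = 2546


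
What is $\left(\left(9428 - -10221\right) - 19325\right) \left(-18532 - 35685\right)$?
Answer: $-17566308$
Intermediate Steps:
$\left(\left(9428 - -10221\right) - 19325\right) \left(-18532 - 35685\right) = \left(\left(9428 + 10221\right) - 19325\right) \left(-54217\right) = \left(19649 - 19325\right) \left(-54217\right) = 324 \left(-54217\right) = -17566308$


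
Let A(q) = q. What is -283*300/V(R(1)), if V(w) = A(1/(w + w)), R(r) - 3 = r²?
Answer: -679200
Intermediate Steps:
R(r) = 3 + r²
V(w) = 1/(2*w) (V(w) = 1/(w + w) = 1/(2*w))
-283*300/V(R(1)) = -283/((1/(2*(3 + 1²)))/300) = -283/((1/(2*(3 + 1)))*(1/300)) = -283/(((½)/4)*(1/300)) = -283/(((½)*(¼))*(1/300)) = -283/((⅛)*(1/300)) = -283/1/2400 = -283*2400 = -679200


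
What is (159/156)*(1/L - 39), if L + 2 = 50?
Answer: -99163/2496 ≈ -39.729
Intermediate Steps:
L = 48 (L = -2 + 50 = 48)
(159/156)*(1/L - 39) = (159/156)*(1/48 - 39) = (159*(1/156))*(1/48 - 39) = (53/52)*(-1871/48) = -99163/2496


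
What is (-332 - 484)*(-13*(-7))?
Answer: -74256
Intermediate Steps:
(-332 - 484)*(-13*(-7)) = -816*91 = -74256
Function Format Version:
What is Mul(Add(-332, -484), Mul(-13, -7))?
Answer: -74256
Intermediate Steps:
Mul(Add(-332, -484), Mul(-13, -7)) = Mul(-816, 91) = -74256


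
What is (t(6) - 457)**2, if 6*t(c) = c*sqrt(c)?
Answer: (457 - sqrt(6))**2 ≈ 2.0662e+5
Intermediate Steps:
t(c) = c**(3/2)/6 (t(c) = (c*sqrt(c))/6 = c**(3/2)/6)
(t(6) - 457)**2 = (6**(3/2)/6 - 457)**2 = ((6*sqrt(6))/6 - 457)**2 = (sqrt(6) - 457)**2 = (-457 + sqrt(6))**2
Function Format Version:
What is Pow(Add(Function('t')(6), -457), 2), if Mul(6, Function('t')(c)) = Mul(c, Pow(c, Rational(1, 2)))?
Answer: Pow(Add(457, Mul(-1, Pow(6, Rational(1, 2)))), 2) ≈ 2.0662e+5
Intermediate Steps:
Function('t')(c) = Mul(Rational(1, 6), Pow(c, Rational(3, 2))) (Function('t')(c) = Mul(Rational(1, 6), Mul(c, Pow(c, Rational(1, 2)))) = Mul(Rational(1, 6), Pow(c, Rational(3, 2))))
Pow(Add(Function('t')(6), -457), 2) = Pow(Add(Mul(Rational(1, 6), Pow(6, Rational(3, 2))), -457), 2) = Pow(Add(Mul(Rational(1, 6), Mul(6, Pow(6, Rational(1, 2)))), -457), 2) = Pow(Add(Pow(6, Rational(1, 2)), -457), 2) = Pow(Add(-457, Pow(6, Rational(1, 2))), 2)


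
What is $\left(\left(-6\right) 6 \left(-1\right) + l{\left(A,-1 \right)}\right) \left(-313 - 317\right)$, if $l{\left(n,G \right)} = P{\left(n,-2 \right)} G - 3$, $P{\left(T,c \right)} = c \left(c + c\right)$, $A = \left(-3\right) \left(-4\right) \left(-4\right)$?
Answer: $-15750$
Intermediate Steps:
$A = -48$ ($A = 12 \left(-4\right) = -48$)
$P{\left(T,c \right)} = 2 c^{2}$ ($P{\left(T,c \right)} = c 2 c = 2 c^{2}$)
$l{\left(n,G \right)} = -3 + 8 G$ ($l{\left(n,G \right)} = 2 \left(-2\right)^{2} G - 3 = 2 \cdot 4 G - 3 = 8 G - 3 = -3 + 8 G$)
$\left(\left(-6\right) 6 \left(-1\right) + l{\left(A,-1 \right)}\right) \left(-313 - 317\right) = \left(\left(-6\right) 6 \left(-1\right) + \left(-3 + 8 \left(-1\right)\right)\right) \left(-313 - 317\right) = \left(\left(-36\right) \left(-1\right) - 11\right) \left(-630\right) = \left(36 - 11\right) \left(-630\right) = 25 \left(-630\right) = -15750$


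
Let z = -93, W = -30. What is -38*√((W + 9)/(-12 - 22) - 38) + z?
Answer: -93 - 19*I*√43214/17 ≈ -93.0 - 232.34*I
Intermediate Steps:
-38*√((W + 9)/(-12 - 22) - 38) + z = -38*√((-30 + 9)/(-12 - 22) - 38) - 93 = -38*√(-21/(-34) - 38) - 93 = -38*√(-21*(-1/34) - 38) - 93 = -38*√(21/34 - 38) - 93 = -19*I*√43214/17 - 93 = -93 - 19*I*√43214/17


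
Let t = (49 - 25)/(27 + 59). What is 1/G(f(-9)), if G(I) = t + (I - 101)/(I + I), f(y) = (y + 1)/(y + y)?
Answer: -344/38819 ≈ -0.0088616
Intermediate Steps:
f(y) = (1 + y)/(2*y) (f(y) = (1 + y)/((2*y)) = (1 + y)*(1/(2*y)) = (1 + y)/(2*y))
t = 12/43 (t = 24/86 = 24*(1/86) = 12/43 ≈ 0.27907)
G(I) = 12/43 + (-101 + I)/(2*I) (G(I) = 12/43 + (I - 101)/(I + I) = 12/43 + (-101 + I)/((2*I)) = 12/43 + (-101 + I)*(1/(2*I)) = 12/43 + (-101 + I)/(2*I))
1/G(f(-9)) = 1/((-4343 + 67*((1/2)*(1 - 9)/(-9)))/(86*(((1/2)*(1 - 9)/(-9))))) = 1/((-4343 + 67*((1/2)*(-1/9)*(-8)))/(86*(((1/2)*(-1/9)*(-8))))) = 1/((-4343 + 67*(4/9))/(86*(4/9))) = 1/((1/86)*(9/4)*(-4343 + 268/9)) = 1/((1/86)*(9/4)*(-38819/9)) = 1/(-38819/344) = -344/38819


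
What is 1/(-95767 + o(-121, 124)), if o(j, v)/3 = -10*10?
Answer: -1/96067 ≈ -1.0409e-5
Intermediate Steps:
o(j, v) = -300 (o(j, v) = 3*(-10*10) = 3*(-100) = -300)
1/(-95767 + o(-121, 124)) = 1/(-95767 - 300) = 1/(-96067) = -1/96067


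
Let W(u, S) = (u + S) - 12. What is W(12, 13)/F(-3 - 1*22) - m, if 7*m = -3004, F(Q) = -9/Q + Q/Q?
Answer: 104411/238 ≈ 438.70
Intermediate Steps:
F(Q) = 1 - 9/Q (F(Q) = -9/Q + 1 = 1 - 9/Q)
W(u, S) = -12 + S + u (W(u, S) = (S + u) - 12 = -12 + S + u)
m = -3004/7 (m = (⅐)*(-3004) = -3004/7 ≈ -429.14)
W(12, 13)/F(-3 - 1*22) - m = (-12 + 13 + 12)/(((-9 + (-3 - 1*22))/(-3 - 1*22))) - 1*(-3004/7) = 13/(((-9 + (-3 - 22))/(-3 - 22))) + 3004/7 = 13/(((-9 - 25)/(-25))) + 3004/7 = 13/((-1/25*(-34))) + 3004/7 = 13/(34/25) + 3004/7 = 13*(25/34) + 3004/7 = 325/34 + 3004/7 = 104411/238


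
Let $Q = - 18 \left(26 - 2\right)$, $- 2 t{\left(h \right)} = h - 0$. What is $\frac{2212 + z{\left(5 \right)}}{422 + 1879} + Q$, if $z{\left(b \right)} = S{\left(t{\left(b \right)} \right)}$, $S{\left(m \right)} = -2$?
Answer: $- \frac{76294}{177} \approx -431.04$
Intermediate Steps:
$t{\left(h \right)} = - \frac{h}{2}$ ($t{\left(h \right)} = - \frac{h - 0}{2} = - \frac{h + 0}{2} = - \frac{h}{2}$)
$z{\left(b \right)} = -2$
$Q = -432$ ($Q = \left(-18\right) 24 = -432$)
$\frac{2212 + z{\left(5 \right)}}{422 + 1879} + Q = \frac{2212 - 2}{422 + 1879} - 432 = \frac{2210}{2301} - 432 = 2210 \cdot \frac{1}{2301} - 432 = \frac{170}{177} - 432 = - \frac{76294}{177}$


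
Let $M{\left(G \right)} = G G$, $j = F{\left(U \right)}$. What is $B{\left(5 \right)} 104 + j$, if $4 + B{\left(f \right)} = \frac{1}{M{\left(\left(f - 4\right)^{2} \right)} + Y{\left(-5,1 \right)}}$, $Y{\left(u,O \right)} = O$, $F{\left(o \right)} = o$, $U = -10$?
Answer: $-374$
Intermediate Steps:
$j = -10$
$M{\left(G \right)} = G^{2}$
$B{\left(f \right)} = -4 + \frac{1}{1 + \left(-4 + f\right)^{4}}$ ($B{\left(f \right)} = -4 + \frac{1}{\left(\left(f - 4\right)^{2}\right)^{2} + 1} = -4 + \frac{1}{\left(\left(-4 + f\right)^{2}\right)^{2} + 1} = -4 + \frac{1}{\left(-4 + f\right)^{4} + 1} = -4 + \frac{1}{1 + \left(-4 + f\right)^{4}}$)
$B{\left(5 \right)} 104 + j = \frac{-3 - 4 \left(-4 + 5\right)^{4}}{1 + \left(-4 + 5\right)^{4}} \cdot 104 - 10 = \frac{-3 - 4 \cdot 1^{4}}{1 + 1^{4}} \cdot 104 - 10 = \frac{-3 - 4}{1 + 1} \cdot 104 - 10 = \frac{-3 - 4}{2} \cdot 104 - 10 = \frac{1}{2} \left(-7\right) 104 - 10 = \left(- \frac{7}{2}\right) 104 - 10 = -364 - 10 = -374$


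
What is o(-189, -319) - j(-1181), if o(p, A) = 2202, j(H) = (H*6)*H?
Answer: -8366364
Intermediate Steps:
j(H) = 6*H**2 (j(H) = (6*H)*H = 6*H**2)
o(-189, -319) - j(-1181) = 2202 - 6*(-1181)**2 = 2202 - 6*1394761 = 2202 - 1*8368566 = 2202 - 8368566 = -8366364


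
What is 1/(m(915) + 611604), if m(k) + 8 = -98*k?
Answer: 1/521926 ≈ 1.9160e-6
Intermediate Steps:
m(k) = -8 - 98*k
1/(m(915) + 611604) = 1/((-8 - 98*915) + 611604) = 1/((-8 - 89670) + 611604) = 1/(-89678 + 611604) = 1/521926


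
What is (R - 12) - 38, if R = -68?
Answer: -118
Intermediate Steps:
(R - 12) - 38 = (-68 - 12) - 38 = -80 - 38 = -118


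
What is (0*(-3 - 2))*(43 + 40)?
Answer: 0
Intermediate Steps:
(0*(-3 - 2))*(43 + 40) = (0*(-5))*83 = 0*83 = 0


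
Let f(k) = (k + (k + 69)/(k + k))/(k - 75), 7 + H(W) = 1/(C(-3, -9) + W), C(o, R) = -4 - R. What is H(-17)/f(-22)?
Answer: -18139/609 ≈ -29.785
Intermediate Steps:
H(W) = -7 + 1/(5 + W) (H(W) = -7 + 1/((-4 - 1*(-9)) + W) = -7 + 1/((-4 + 9) + W) = -7 + 1/(5 + W))
f(k) = (k + (69 + k)/(2*k))/(-75 + k) (f(k) = (k + (69 + k)/((2*k)))/(-75 + k) = (k + (69 + k)*(1/(2*k)))/(-75 + k) = (k + (69 + k)/(2*k))/(-75 + k))
H(-17)/f(-22) = ((-34 - 7*(-17))/(5 - 17))/(((1/2)*(69 - 22 + 2*(-22)**2)/(-22*(-75 - 22)))) = ((-34 + 119)/(-12))/(((1/2)*(-1/22)*(69 - 22 + 2*484)/(-97))) = (-1/12*85)/(((1/2)*(-1/22)*(-1/97)*(69 - 22 + 968))) = -85/(12*((1/2)*(-1/22)*(-1/97)*1015)) = -85/(12*1015/4268) = -85/12*4268/1015 = -18139/609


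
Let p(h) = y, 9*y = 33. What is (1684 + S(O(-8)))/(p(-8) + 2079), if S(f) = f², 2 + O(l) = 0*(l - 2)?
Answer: 633/781 ≈ 0.81050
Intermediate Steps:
y = 11/3 (y = (⅑)*33 = 11/3 ≈ 3.6667)
O(l) = -2 (O(l) = -2 + 0*(l - 2) = -2 + 0*(-2 + l) = -2 + 0 = -2)
p(h) = 11/3
(1684 + S(O(-8)))/(p(-8) + 2079) = (1684 + (-2)²)/(11/3 + 2079) = (1684 + 4)/(6248/3) = 1688*(3/6248) = 633/781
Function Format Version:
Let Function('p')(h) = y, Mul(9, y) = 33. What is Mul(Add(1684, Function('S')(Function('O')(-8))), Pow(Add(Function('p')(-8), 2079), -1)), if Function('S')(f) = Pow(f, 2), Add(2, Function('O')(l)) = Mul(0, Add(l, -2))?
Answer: Rational(633, 781) ≈ 0.81050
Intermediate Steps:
y = Rational(11, 3) (y = Mul(Rational(1, 9), 33) = Rational(11, 3) ≈ 3.6667)
Function('O')(l) = -2 (Function('O')(l) = Add(-2, Mul(0, Add(l, -2))) = Add(-2, Mul(0, Add(-2, l))) = Add(-2, 0) = -2)
Function('p')(h) = Rational(11, 3)
Mul(Add(1684, Function('S')(Function('O')(-8))), Pow(Add(Function('p')(-8), 2079), -1)) = Mul(Add(1684, Pow(-2, 2)), Pow(Add(Rational(11, 3), 2079), -1)) = Mul(Add(1684, 4), Pow(Rational(6248, 3), -1)) = Mul(1688, Rational(3, 6248)) = Rational(633, 781)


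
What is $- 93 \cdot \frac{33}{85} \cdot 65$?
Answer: $- \frac{39897}{17} \approx -2346.9$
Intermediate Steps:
$- 93 \cdot \frac{33}{85} \cdot 65 = - 93 \cdot 33 \cdot \frac{1}{85} \cdot 65 = \left(-93\right) \frac{33}{85} \cdot 65 = \left(- \frac{3069}{85}\right) 65 = - \frac{39897}{17}$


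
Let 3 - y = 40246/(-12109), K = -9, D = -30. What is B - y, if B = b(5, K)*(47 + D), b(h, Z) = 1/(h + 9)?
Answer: -866169/169526 ≈ -5.1094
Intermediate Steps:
y = 76573/12109 (y = 3 - 40246/(-12109) = 3 - 40246*(-1)/12109 = 3 - 1*(-40246/12109) = 3 + 40246/12109 = 76573/12109 ≈ 6.3236)
b(h, Z) = 1/(9 + h)
B = 17/14 (B = (47 - 30)/(9 + 5) = 17/14 ≈ 1.2143)
B - y = 17/14 - 1*76573/12109 = 17/14 - 76573/12109 = -866169/169526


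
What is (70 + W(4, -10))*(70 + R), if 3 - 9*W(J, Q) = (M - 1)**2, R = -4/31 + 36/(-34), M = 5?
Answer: 7458296/1581 ≈ 4717.5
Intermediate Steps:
R = -626/527 (R = -4*1/31 + 36*(-1/34) = -4/31 - 18/17 = -626/527 ≈ -1.1879)
W(J, Q) = -13/9 (W(J, Q) = 1/3 - (5 - 1)**2/9 = 1/3 - 1/9*4**2 = 1/3 - 1/9*16 = 1/3 - 16/9 = -13/9)
(70 + W(4, -10))*(70 + R) = (70 - 13/9)*(70 - 626/527) = (617/9)*(36264/527) = 7458296/1581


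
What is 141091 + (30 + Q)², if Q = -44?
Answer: 141287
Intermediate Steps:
141091 + (30 + Q)² = 141091 + (30 - 44)² = 141091 + (-14)² = 141091 + 196 = 141287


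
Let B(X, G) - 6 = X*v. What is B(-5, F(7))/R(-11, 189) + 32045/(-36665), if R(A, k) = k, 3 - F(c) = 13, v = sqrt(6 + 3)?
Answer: -141922/153993 ≈ -0.92161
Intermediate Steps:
v = 3 (v = sqrt(9) = 3)
F(c) = -10 (F(c) = 3 - 1*13 = 3 - 13 = -10)
B(X, G) = 6 + 3*X (B(X, G) = 6 + X*3 = 6 + 3*X)
B(-5, F(7))/R(-11, 189) + 32045/(-36665) = (6 + 3*(-5))/189 + 32045/(-36665) = (6 - 15)*(1/189) + 32045*(-1/36665) = -9*1/189 - 6409/7333 = -1/21 - 6409/7333 = -141922/153993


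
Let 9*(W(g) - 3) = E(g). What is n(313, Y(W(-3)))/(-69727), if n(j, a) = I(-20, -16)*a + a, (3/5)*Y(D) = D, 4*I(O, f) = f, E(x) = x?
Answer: 40/209181 ≈ 0.00019122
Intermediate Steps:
W(g) = 3 + g/9
I(O, f) = f/4
Y(D) = 5*D/3
n(j, a) = -3*a (n(j, a) = ((¼)*(-16))*a + a = -4*a + a = -3*a)
n(313, Y(W(-3)))/(-69727) = -5*(3 + (⅑)*(-3))/(-69727) = -5*(3 - ⅓)*(-1/69727) = -5*8/3*(-1/69727) = -3*40/9*(-1/69727) = -40/3*(-1/69727) = 40/209181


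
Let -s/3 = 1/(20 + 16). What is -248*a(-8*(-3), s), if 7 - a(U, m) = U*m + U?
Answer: 3720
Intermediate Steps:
s = -1/12 (s = -3/(20 + 16) = -3/36 = -3*1/36 = -1/12 ≈ -0.083333)
a(U, m) = 7 - U - U*m (a(U, m) = 7 - (U*m + U) = 7 - (U + U*m) = 7 + (-U - U*m) = 7 - U - U*m)
-248*a(-8*(-3), s) = -248*(7 - (-8)*(-3) - 1*(-8*(-3))*(-1/12)) = -248*(7 - 1*24 - 1*24*(-1/12)) = -248*(7 - 24 + 2) = -248*(-15) = 3720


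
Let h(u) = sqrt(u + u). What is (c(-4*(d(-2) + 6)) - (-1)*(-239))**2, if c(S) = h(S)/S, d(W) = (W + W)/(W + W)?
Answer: (3346 + I*sqrt(14))**2/196 ≈ 57121.0 + 127.75*I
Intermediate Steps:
d(W) = 1 (d(W) = (2*W)/((2*W)) = (2*W)*(1/(2*W)) = 1)
h(u) = sqrt(2)*sqrt(u) (h(u) = sqrt(2*u) = sqrt(2)*sqrt(u))
c(S) = sqrt(2)/sqrt(S) (c(S) = (sqrt(2)*sqrt(S))/S = sqrt(2)/sqrt(S))
(c(-4*(d(-2) + 6)) - (-1)*(-239))**2 = (sqrt(2)/sqrt(-4*(1 + 6)) - (-1)*(-239))**2 = (sqrt(2)/sqrt(-4*7) - 1*239)**2 = (sqrt(2)/sqrt(-28) - 239)**2 = (sqrt(2)*(-I*sqrt(7)/14) - 239)**2 = (-I*sqrt(14)/14 - 239)**2 = (-239 - I*sqrt(14)/14)**2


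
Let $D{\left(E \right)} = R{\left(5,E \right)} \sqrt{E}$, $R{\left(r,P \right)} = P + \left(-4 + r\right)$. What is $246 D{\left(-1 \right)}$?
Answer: $0$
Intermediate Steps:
$R{\left(r,P \right)} = -4 + P + r$
$D{\left(E \right)} = \sqrt{E} \left(1 + E\right)$ ($D{\left(E \right)} = \left(-4 + E + 5\right) \sqrt{E} = \left(1 + E\right) \sqrt{E} = \sqrt{E} \left(1 + E\right)$)
$246 D{\left(-1 \right)} = 246 \sqrt{-1} \left(1 - 1\right) = 246 i 0 = 246 \cdot 0 = 0$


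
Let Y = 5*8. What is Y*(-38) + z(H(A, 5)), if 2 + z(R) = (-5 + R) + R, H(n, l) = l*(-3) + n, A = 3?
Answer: -1551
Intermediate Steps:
H(n, l) = n - 3*l (H(n, l) = -3*l + n = n - 3*l)
z(R) = -7 + 2*R (z(R) = -2 + ((-5 + R) + R) = -2 + (-5 + 2*R) = -7 + 2*R)
Y = 40
Y*(-38) + z(H(A, 5)) = 40*(-38) + (-7 + 2*(3 - 3*5)) = -1520 + (-7 + 2*(3 - 15)) = -1520 + (-7 + 2*(-12)) = -1520 + (-7 - 24) = -1520 - 31 = -1551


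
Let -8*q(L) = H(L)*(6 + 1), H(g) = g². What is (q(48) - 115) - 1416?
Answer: -3547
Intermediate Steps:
q(L) = -7*L²/8 (q(L) = -L²*(6 + 1)/8 = -L²*7/8 = -7*L²/8)
(q(48) - 115) - 1416 = (-7/8*48² - 115) - 1416 = (-7/8*2304 - 115) - 1416 = (-2016 - 115) - 1416 = -2131 - 1416 = -3547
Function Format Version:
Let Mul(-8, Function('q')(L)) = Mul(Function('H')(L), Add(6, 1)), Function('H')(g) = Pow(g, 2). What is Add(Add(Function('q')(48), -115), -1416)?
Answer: -3547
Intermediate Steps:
Function('q')(L) = Mul(Rational(-7, 8), Pow(L, 2)) (Function('q')(L) = Mul(Rational(-1, 8), Mul(Pow(L, 2), Add(6, 1))) = Mul(Rational(-1, 8), Mul(Pow(L, 2), 7)) = Mul(Rational(-1, 8), Mul(7, Pow(L, 2))) = Mul(Rational(-7, 8), Pow(L, 2)))
Add(Add(Function('q')(48), -115), -1416) = Add(Add(Mul(Rational(-7, 8), Pow(48, 2)), -115), -1416) = Add(Add(Mul(Rational(-7, 8), 2304), -115), -1416) = Add(Add(-2016, -115), -1416) = Add(-2131, -1416) = -3547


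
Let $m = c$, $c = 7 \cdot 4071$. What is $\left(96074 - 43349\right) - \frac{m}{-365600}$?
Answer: $\frac{19276288497}{365600} \approx 52725.0$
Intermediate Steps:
$c = 28497$
$m = 28497$
$\left(96074 - 43349\right) - \frac{m}{-365600} = \left(96074 - 43349\right) - \frac{28497}{-365600} = \left(96074 - 43349\right) - 28497 \left(- \frac{1}{365600}\right) = 52725 - - \frac{28497}{365600} = 52725 + \frac{28497}{365600} = \frac{19276288497}{365600}$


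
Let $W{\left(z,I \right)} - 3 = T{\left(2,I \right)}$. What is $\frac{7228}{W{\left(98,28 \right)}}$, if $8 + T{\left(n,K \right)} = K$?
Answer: $\frac{7228}{23} \approx 314.26$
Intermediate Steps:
$T{\left(n,K \right)} = -8 + K$
$W{\left(z,I \right)} = -5 + I$ ($W{\left(z,I \right)} = 3 + \left(-8 + I\right) = -5 + I$)
$\frac{7228}{W{\left(98,28 \right)}} = \frac{7228}{-5 + 28} = \frac{7228}{23}$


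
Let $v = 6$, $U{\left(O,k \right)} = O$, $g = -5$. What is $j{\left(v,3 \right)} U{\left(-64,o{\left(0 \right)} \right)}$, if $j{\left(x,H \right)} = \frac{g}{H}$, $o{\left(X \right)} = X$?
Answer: $\frac{320}{3} \approx 106.67$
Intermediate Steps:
$j{\left(x,H \right)} = - \frac{5}{H}$
$j{\left(v,3 \right)} U{\left(-64,o{\left(0 \right)} \right)} = - \frac{5}{3} \left(-64\right) = \left(-5\right) \frac{1}{3} \left(-64\right) = \left(- \frac{5}{3}\right) \left(-64\right) = \frac{320}{3}$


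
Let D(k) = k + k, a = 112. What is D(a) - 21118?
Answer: -20894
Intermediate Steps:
D(k) = 2*k
D(a) - 21118 = 2*112 - 21118 = 224 - 21118 = -20894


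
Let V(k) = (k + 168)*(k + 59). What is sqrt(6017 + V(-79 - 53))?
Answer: sqrt(3389) ≈ 58.215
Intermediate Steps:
V(k) = (59 + k)*(168 + k) (V(k) = (168 + k)*(59 + k) = (59 + k)*(168 + k))
sqrt(6017 + V(-79 - 53)) = sqrt(6017 + (9912 + (-79 - 53)**2 + 227*(-79 - 53))) = sqrt(6017 + (9912 + (-132)**2 + 227*(-132))) = sqrt(6017 + (9912 + 17424 - 29964)) = sqrt(6017 - 2628) = sqrt(3389)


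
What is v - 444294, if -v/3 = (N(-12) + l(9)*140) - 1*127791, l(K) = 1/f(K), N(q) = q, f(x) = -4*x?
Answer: -182620/3 ≈ -60873.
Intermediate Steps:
l(K) = -1/(4*K) (l(K) = 1/(-4*K) = -1/(4*K))
v = 1150262/3 (v = -3*((-12 - 1/4/9*140) - 1*127791) = -3*((-12 - 1/4*1/9*140) - 127791) = -3*((-12 - 1/36*140) - 127791) = -3*((-12 - 35/9) - 127791) = -3*(-143/9 - 127791) = -3*(-1150262/9) = 1150262/3 ≈ 3.8342e+5)
v - 444294 = 1150262/3 - 444294 = -182620/3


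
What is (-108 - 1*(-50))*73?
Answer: -4234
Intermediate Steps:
(-108 - 1*(-50))*73 = (-108 + 50)*73 = -58*73 = -4234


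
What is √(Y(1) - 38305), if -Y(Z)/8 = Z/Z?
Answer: 9*I*√473 ≈ 195.74*I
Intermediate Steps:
Y(Z) = -8 (Y(Z) = -8*Z/Z = -8*1 = -8)
√(Y(1) - 38305) = √(-8 - 38305) = √(-38313) = 9*I*√473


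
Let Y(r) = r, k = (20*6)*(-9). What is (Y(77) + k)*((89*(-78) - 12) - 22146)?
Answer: 29187300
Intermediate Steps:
k = -1080 (k = 120*(-9) = -1080)
(Y(77) + k)*((89*(-78) - 12) - 22146) = (77 - 1080)*((89*(-78) - 12) - 22146) = -1003*((-6942 - 12) - 22146) = -1003*(-6954 - 22146) = -1003*(-29100) = 29187300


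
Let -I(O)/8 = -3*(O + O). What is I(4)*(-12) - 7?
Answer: -2311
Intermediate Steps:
I(O) = 48*O (I(O) = -(-24)*(O + O) = -(-24)*2*O = -(-48)*O = 48*O)
I(4)*(-12) - 7 = (48*4)*(-12) - 7 = 192*(-12) - 7 = -2304 - 7 = -2311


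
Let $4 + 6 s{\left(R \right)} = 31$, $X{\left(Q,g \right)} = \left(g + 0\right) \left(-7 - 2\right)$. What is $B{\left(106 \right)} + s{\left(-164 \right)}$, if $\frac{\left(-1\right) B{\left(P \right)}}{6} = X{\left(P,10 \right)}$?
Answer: $\frac{1089}{2} \approx 544.5$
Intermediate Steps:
$X{\left(Q,g \right)} = - 9 g$ ($X{\left(Q,g \right)} = g \left(-9\right) = - 9 g$)
$s{\left(R \right)} = \frac{9}{2}$ ($s{\left(R \right)} = - \frac{2}{3} + \frac{1}{6} \cdot 31 = - \frac{2}{3} + \frac{31}{6} = \frac{9}{2}$)
$B{\left(P \right)} = 540$ ($B{\left(P \right)} = - 6 \left(\left(-9\right) 10\right) = \left(-6\right) \left(-90\right) = 540$)
$B{\left(106 \right)} + s{\left(-164 \right)} = 540 + \frac{9}{2} = \frac{1089}{2}$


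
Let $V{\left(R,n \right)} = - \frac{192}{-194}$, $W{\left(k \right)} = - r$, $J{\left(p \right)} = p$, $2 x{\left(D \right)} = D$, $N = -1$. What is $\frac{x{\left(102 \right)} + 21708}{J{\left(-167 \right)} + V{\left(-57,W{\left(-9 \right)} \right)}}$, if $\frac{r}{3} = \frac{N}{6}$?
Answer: $- \frac{2110623}{16103} \approx -131.07$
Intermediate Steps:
$r = - \frac{1}{2}$ ($r = 3 \left(- \frac{1}{6}\right) = - \frac{1}{2} \approx -0.5$)
$x{\left(D \right)} = \frac{D}{2}$
$W{\left(k \right)} = \frac{1}{2}$ ($W{\left(k \right)} = \left(-1\right) \left(- \frac{1}{2}\right) = \frac{1}{2}$)
$V{\left(R,n \right)} = \frac{96}{97}$ ($V{\left(R,n \right)} = \left(-192\right) \left(- \frac{1}{194}\right) = \frac{96}{97}$)
$\frac{x{\left(102 \right)} + 21708}{J{\left(-167 \right)} + V{\left(-57,W{\left(-9 \right)} \right)}} = \frac{\frac{1}{2} \cdot 102 + 21708}{-167 + \frac{96}{97}} = \frac{51 + 21708}{- \frac{16103}{97}} = 21759 \left(- \frac{97}{16103}\right) = - \frac{2110623}{16103}$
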